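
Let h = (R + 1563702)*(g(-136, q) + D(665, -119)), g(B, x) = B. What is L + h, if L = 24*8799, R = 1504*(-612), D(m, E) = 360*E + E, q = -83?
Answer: -27720819954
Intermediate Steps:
D(m, E) = 361*E
R = -920448
L = 211176
h = -27721031130 (h = (-920448 + 1563702)*(-136 + 361*(-119)) = 643254*(-136 - 42959) = 643254*(-43095) = -27721031130)
L + h = 211176 - 27721031130 = -27720819954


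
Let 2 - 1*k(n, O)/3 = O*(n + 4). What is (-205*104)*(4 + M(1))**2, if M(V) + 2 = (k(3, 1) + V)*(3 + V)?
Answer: -62169120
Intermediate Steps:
k(n, O) = 6 - 3*O*(4 + n) (k(n, O) = 6 - 3*O*(n + 4) = 6 - 3*O*(4 + n))
M(V) = -2 + (-15 + V)*(3 + V) (M(V) = -2 + ((6 - 12*1 - 3*1*3) + V)*(3 + V) = -2 + ((6 - 12 - 9) + V)*(3 + V) = -2 + (-15 + V)*(3 + V))
(-205*104)*(4 + M(1))**2 = (-205*104)*(4 + (-47 + 1**2 - 12*1))**2 = -21320*(4 + (-47 + 1 - 12))**2 = -21320*(4 - 58)**2 = -21320*(-54)**2 = -21320*2916 = -62169120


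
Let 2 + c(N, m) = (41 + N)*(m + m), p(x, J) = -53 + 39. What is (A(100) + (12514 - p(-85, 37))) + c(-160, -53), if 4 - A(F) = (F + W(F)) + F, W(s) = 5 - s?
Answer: 25039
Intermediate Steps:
p(x, J) = -14
c(N, m) = -2 + 2*m*(41 + N) (c(N, m) = -2 + (41 + N)*(m + m) = -2 + (41 + N)*(2*m) = -2 + 2*m*(41 + N))
A(F) = -1 - F (A(F) = 4 - ((F + (5 - F)) + F) = 4 - (5 + F) = 4 + (-5 - F) = -1 - F)
(A(100) + (12514 - p(-85, 37))) + c(-160, -53) = ((-1 - 1*100) + (12514 - 1*(-14))) + (-2 + 82*(-53) + 2*(-160)*(-53)) = ((-1 - 100) + (12514 + 14)) + (-2 - 4346 + 16960) = (-101 + 12528) + 12612 = 12427 + 12612 = 25039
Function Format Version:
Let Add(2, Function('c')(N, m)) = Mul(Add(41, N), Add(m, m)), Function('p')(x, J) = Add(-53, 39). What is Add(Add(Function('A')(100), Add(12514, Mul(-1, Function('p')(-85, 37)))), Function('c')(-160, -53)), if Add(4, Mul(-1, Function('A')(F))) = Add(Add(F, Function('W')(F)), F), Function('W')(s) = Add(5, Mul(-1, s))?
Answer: 25039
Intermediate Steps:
Function('p')(x, J) = -14
Function('c')(N, m) = Add(-2, Mul(2, m, Add(41, N))) (Function('c')(N, m) = Add(-2, Mul(Add(41, N), Add(m, m))) = Add(-2, Mul(Add(41, N), Mul(2, m))) = Add(-2, Mul(2, m, Add(41, N))))
Function('A')(F) = Add(-1, Mul(-1, F)) (Function('A')(F) = Add(4, Mul(-1, Add(Add(F, Add(5, Mul(-1, F))), F))) = Add(4, Mul(-1, Add(5, F))) = Add(4, Add(-5, Mul(-1, F))) = Add(-1, Mul(-1, F)))
Add(Add(Function('A')(100), Add(12514, Mul(-1, Function('p')(-85, 37)))), Function('c')(-160, -53)) = Add(Add(Add(-1, Mul(-1, 100)), Add(12514, Mul(-1, -14))), Add(-2, Mul(82, -53), Mul(2, -160, -53))) = Add(Add(Add(-1, -100), Add(12514, 14)), Add(-2, -4346, 16960)) = Add(Add(-101, 12528), 12612) = Add(12427, 12612) = 25039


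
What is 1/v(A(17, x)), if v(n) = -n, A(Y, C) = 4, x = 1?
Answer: -¼ ≈ -0.25000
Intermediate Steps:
1/v(A(17, x)) = 1/(-1*4) = 1/(-4) = -¼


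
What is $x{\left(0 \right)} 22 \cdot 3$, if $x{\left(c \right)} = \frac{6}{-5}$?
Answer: $- \frac{396}{5} \approx -79.2$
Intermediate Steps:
$x{\left(c \right)} = - \frac{6}{5}$ ($x{\left(c \right)} = 6 \left(- \frac{1}{5}\right) = - \frac{6}{5}$)
$x{\left(0 \right)} 22 \cdot 3 = \left(- \frac{6}{5}\right) 22 \cdot 3 = \left(- \frac{132}{5}\right) 3 = - \frac{396}{5}$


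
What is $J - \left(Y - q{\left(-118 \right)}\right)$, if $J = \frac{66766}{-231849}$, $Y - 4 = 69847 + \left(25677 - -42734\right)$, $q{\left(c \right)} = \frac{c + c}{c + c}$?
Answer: $- \frac{32055741355}{231849} \approx -1.3826 \cdot 10^{5}$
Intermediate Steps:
$q{\left(c \right)} = 1$ ($q{\left(c \right)} = \frac{2 c}{2 c} = 2 c \frac{1}{2 c} = 1$)
$Y = 138262$ ($Y = 4 + \left(69847 + \left(25677 - -42734\right)\right) = 4 + \left(69847 + \left(25677 + 42734\right)\right) = 4 + \left(69847 + 68411\right) = 4 + 138258 = 138262$)
$J = - \frac{66766}{231849}$ ($J = 66766 \left(- \frac{1}{231849}\right) = - \frac{66766}{231849} \approx -0.28797$)
$J - \left(Y - q{\left(-118 \right)}\right) = - \frac{66766}{231849} + \left(1 - 138262\right) = - \frac{66766}{231849} - 138261 = - \frac{32055741355}{231849}$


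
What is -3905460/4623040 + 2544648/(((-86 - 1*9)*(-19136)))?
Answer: 3643902849/6565872560 ≈ 0.55498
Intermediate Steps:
-3905460/4623040 + 2544648/(((-86 - 1*9)*(-19136))) = -3905460*1/4623040 + 2544648/(((-86 - 9)*(-19136))) = -195273/231152 + 2544648/((-95*(-19136))) = -195273/231152 + 2544648/1817920 = -195273/231152 + 2544648*(1/1817920) = -195273/231152 + 318081/227240 = 3643902849/6565872560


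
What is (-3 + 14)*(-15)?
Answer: -165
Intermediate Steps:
(-3 + 14)*(-15) = 11*(-15) = -165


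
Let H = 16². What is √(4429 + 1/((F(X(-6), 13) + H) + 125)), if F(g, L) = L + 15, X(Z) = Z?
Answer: √740887958/409 ≈ 66.551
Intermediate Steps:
F(g, L) = 15 + L
H = 256
√(4429 + 1/((F(X(-6), 13) + H) + 125)) = √(4429 + 1/(((15 + 13) + 256) + 125)) = √(4429 + 1/((28 + 256) + 125)) = √(4429 + 1/(284 + 125)) = √(4429 + 1/409) = √(1811462/409) = √740887958/409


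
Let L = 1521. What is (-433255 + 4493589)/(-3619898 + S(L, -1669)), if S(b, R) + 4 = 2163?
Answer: -4060334/3617739 ≈ -1.1223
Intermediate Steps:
S(b, R) = 2159 (S(b, R) = -4 + 2163 = 2159)
(-433255 + 4493589)/(-3619898 + S(L, -1669)) = (-433255 + 4493589)/(-3619898 + 2159) = 4060334/(-3617739) = 4060334*(-1/3617739) = -4060334/3617739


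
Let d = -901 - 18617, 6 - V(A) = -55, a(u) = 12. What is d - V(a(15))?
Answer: -19579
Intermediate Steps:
V(A) = 61 (V(A) = 6 - 1*(-55) = 6 + 55 = 61)
d = -19518
d - V(a(15)) = -19518 - 1*61 = -19518 - 61 = -19579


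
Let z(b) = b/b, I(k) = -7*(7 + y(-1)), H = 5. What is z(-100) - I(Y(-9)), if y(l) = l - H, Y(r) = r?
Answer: 8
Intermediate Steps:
y(l) = -5 + l (y(l) = l - 1*5 = l - 5 = -5 + l)
I(k) = -7 (I(k) = -7*(7 + (-5 - 1)) = -7*(7 - 6) = -7*1 = -7)
z(b) = 1
z(-100) - I(Y(-9)) = 1 - 1*(-7) = 1 + 7 = 8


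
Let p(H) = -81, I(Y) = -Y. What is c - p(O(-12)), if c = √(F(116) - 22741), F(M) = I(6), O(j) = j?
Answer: 81 + 23*I*√43 ≈ 81.0 + 150.82*I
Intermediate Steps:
F(M) = -6 (F(M) = -1*6 = -6)
c = 23*I*√43 (c = √(-6 - 22741) = √(-22747) = 23*I*√43 ≈ 150.82*I)
c - p(O(-12)) = 23*I*√43 - 1*(-81) = 23*I*√43 + 81 = 81 + 23*I*√43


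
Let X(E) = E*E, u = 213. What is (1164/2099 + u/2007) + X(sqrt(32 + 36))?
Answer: 96415453/1404231 ≈ 68.661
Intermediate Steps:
X(E) = E**2
(1164/2099 + u/2007) + X(sqrt(32 + 36)) = (1164/2099 + 213/2007) + (sqrt(32 + 36))**2 = (1164*(1/2099) + 213*(1/2007)) + (sqrt(68))**2 = (1164/2099 + 71/669) + (2*sqrt(17))**2 = 927745/1404231 + 68 = 96415453/1404231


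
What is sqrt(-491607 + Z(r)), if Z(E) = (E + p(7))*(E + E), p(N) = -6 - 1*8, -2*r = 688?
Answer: I*sqrt(245303) ≈ 495.28*I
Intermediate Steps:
r = -344 (r = -1/2*688 = -344)
p(N) = -14 (p(N) = -6 - 8 = -14)
Z(E) = 2*E*(-14 + E) (Z(E) = (E - 14)*(E + E) = (-14 + E)*(2*E) = 2*E*(-14 + E))
sqrt(-491607 + Z(r)) = sqrt(-491607 + 2*(-344)*(-14 - 344)) = sqrt(-491607 + 2*(-344)*(-358)) = sqrt(-491607 + 246304) = sqrt(-245303) = I*sqrt(245303)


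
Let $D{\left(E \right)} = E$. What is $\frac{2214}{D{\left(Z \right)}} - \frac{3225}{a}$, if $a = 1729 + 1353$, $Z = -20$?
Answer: $- \frac{861006}{7705} \approx -111.75$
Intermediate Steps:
$a = 3082$
$\frac{2214}{D{\left(Z \right)}} - \frac{3225}{a} = \frac{2214}{-20} - \frac{3225}{3082} = 2214 \left(- \frac{1}{20}\right) - \frac{3225}{3082} = - \frac{1107}{10} - \frac{3225}{3082} = - \frac{861006}{7705}$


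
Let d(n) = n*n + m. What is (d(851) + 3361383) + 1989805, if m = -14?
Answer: 6075375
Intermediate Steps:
d(n) = -14 + n**2 (d(n) = n*n - 14 = n**2 - 14 = -14 + n**2)
(d(851) + 3361383) + 1989805 = ((-14 + 851**2) + 3361383) + 1989805 = ((-14 + 724201) + 3361383) + 1989805 = (724187 + 3361383) + 1989805 = 4085570 + 1989805 = 6075375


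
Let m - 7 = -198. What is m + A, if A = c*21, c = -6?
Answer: -317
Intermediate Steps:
m = -191 (m = 7 - 198 = -191)
A = -126 (A = -6*21 = -126)
m + A = -191 - 126 = -317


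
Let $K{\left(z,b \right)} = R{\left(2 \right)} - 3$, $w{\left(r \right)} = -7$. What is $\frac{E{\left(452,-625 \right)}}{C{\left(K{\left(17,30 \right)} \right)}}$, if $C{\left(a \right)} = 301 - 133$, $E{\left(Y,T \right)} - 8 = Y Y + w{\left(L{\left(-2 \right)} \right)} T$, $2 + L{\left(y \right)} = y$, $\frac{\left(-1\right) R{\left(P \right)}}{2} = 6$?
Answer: $\frac{208687}{168} \approx 1242.2$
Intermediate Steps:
$R{\left(P \right)} = -12$ ($R{\left(P \right)} = \left(-2\right) 6 = -12$)
$L{\left(y \right)} = -2 + y$
$E{\left(Y,T \right)} = 8 + Y^{2} - 7 T$ ($E{\left(Y,T \right)} = 8 - \left(7 T - Y Y\right) = 8 - \left(- Y^{2} + 7 T\right) = 8 + Y^{2} - 7 T$)
$K{\left(z,b \right)} = -15$ ($K{\left(z,b \right)} = -12 - 3 = -15$)
$C{\left(a \right)} = 168$
$\frac{E{\left(452,-625 \right)}}{C{\left(K{\left(17,30 \right)} \right)}} = \frac{8 + 452^{2} - -4375}{168} = \left(8 + 204304 + 4375\right) \frac{1}{168} = 208687 \cdot \frac{1}{168} = \frac{208687}{168}$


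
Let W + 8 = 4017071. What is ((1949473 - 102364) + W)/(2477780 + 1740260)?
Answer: 1466043/1054510 ≈ 1.3903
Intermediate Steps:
W = 4017063 (W = -8 + 4017071 = 4017063)
((1949473 - 102364) + W)/(2477780 + 1740260) = ((1949473 - 102364) + 4017063)/(2477780 + 1740260) = (1847109 + 4017063)/4218040 = 5864172*(1/4218040) = 1466043/1054510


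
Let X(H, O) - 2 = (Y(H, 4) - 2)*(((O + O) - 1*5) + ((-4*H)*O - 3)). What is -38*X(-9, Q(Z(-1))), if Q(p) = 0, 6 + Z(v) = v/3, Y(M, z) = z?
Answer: 532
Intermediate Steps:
Z(v) = -6 + v/3
X(H, O) = -14 + 4*O - 8*H*O (X(H, O) = 2 + (4 - 2)*(((O + O) - 1*5) + ((-4*H)*O - 3)) = 2 + 2*((2*O - 5) + (-4*H*O - 3)) = 2 + 2*((-5 + 2*O) + (-3 - 4*H*O)) = 2 + 2*(-8 + 2*O - 4*H*O) = 2 + (-16 + 4*O - 8*H*O) = -14 + 4*O - 8*H*O)
-38*X(-9, Q(Z(-1))) = -38*(-14 + 4*0 - 8*(-9)*0) = -38*(-14 + 0 + 0) = -38*(-14) = 532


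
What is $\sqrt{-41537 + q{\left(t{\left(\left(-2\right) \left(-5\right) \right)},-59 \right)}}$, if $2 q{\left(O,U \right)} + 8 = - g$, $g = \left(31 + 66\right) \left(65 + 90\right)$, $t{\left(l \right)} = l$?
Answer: $\frac{i \sqrt{196234}}{2} \approx 221.49 i$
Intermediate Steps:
$g = 15035$ ($g = 97 \cdot 155 = 15035$)
$q{\left(O,U \right)} = - \frac{15043}{2}$ ($q{\left(O,U \right)} = -4 + \frac{\left(-1\right) 15035}{2} = -4 + \frac{1}{2} \left(-15035\right) = -4 - \frac{15035}{2} = - \frac{15043}{2}$)
$\sqrt{-41537 + q{\left(t{\left(\left(-2\right) \left(-5\right) \right)},-59 \right)}} = \sqrt{-41537 - \frac{15043}{2}} = \sqrt{- \frac{98117}{2}} = \frac{i \sqrt{196234}}{2}$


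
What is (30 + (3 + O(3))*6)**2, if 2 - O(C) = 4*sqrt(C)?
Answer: 5328 - 2880*sqrt(3) ≈ 339.69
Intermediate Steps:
O(C) = 2 - 4*sqrt(C)
(30 + (3 + O(3))*6)**2 = (30 + (3 + (2 - 4*sqrt(3)))*6)**2 = (30 + (5 - 4*sqrt(3))*6)**2 = (30 + (30 - 24*sqrt(3)))**2 = (60 - 24*sqrt(3))**2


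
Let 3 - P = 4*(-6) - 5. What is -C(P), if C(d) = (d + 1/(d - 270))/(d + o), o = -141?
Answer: 7615/25942 ≈ 0.29354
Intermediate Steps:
P = 32 (P = 3 - (4*(-6) - 5) = 3 - (-24 - 5) = 3 - 1*(-29) = 3 + 29 = 32)
C(d) = (d + 1/(-270 + d))/(-141 + d) (C(d) = (d + 1/(d - 270))/(d - 141) = (d + 1/(-270 + d))/(-141 + d))
-C(P) = -(1 + 32**2 - 270*32)/(38070 + 32**2 - 411*32) = -(1 + 1024 - 8640)/(38070 + 1024 - 13152) = -(-7615)/25942 = -1*(-7615/25942) = 7615/25942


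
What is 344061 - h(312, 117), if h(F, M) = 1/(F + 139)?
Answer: 155171510/451 ≈ 3.4406e+5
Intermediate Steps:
h(F, M) = 1/(139 + F)
344061 - h(312, 117) = 344061 - 1/(139 + 312) = 344061 - 1/451 = 155171510/451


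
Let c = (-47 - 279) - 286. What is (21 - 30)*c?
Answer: 5508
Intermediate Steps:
c = -612 (c = -326 - 286 = -612)
(21 - 30)*c = (21 - 30)*(-612) = -9*(-612) = 5508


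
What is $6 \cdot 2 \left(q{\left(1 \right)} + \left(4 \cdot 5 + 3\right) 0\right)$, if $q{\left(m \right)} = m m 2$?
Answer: $24$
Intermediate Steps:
$q{\left(m \right)} = 2 m^{2}$ ($q{\left(m \right)} = m^{2} \cdot 2 = 2 m^{2}$)
$6 \cdot 2 \left(q{\left(1 \right)} + \left(4 \cdot 5 + 3\right) 0\right) = 6 \cdot 2 \left(2 \cdot 1^{2} + \left(4 \cdot 5 + 3\right) 0\right) = 12 \left(2 \cdot 1 + \left(20 + 3\right) 0\right) = 12 \left(2 + 23 \cdot 0\right) = 12 \left(2 + 0\right) = 12 \cdot 2 = 24$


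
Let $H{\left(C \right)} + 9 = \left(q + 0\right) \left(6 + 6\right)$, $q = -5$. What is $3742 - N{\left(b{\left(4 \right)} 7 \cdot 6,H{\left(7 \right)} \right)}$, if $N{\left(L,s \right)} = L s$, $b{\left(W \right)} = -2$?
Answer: $-2054$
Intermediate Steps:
$H{\left(C \right)} = -69$ ($H{\left(C \right)} = -9 + \left(-5 + 0\right) \left(6 + 6\right) = -9 - 60 = -69$)
$3742 - N{\left(b{\left(4 \right)} 7 \cdot 6,H{\left(7 \right)} \right)} = 3742 - \left(-2\right) 7 \cdot 6 \left(-69\right) = 3742 - \left(-14\right) 6 \left(-69\right) = 3742 - \left(-84\right) \left(-69\right) = 3742 - 5796 = -2054$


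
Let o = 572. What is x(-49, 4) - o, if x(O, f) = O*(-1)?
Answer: -523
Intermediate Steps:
x(O, f) = -O
x(-49, 4) - o = -1*(-49) - 1*572 = 49 - 572 = -523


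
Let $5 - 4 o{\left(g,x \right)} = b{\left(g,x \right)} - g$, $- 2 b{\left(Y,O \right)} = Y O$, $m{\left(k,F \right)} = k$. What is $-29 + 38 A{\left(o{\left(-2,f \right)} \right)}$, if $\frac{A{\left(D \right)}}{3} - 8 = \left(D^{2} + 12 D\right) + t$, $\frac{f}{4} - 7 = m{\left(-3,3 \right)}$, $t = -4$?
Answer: $- \frac{22519}{8} \approx -2814.9$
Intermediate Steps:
$f = 16$ ($f = 28 + 4 \left(-3\right) = 28 - 12 = 16$)
$b{\left(Y,O \right)} = - \frac{O Y}{2}$ ($b{\left(Y,O \right)} = - \frac{Y O}{2} = - \frac{O Y}{2}$)
$o{\left(g,x \right)} = \frac{5}{4} + \frac{g}{4} + \frac{g x}{8}$ ($o{\left(g,x \right)} = \frac{5}{4} - \frac{- \frac{x g}{2} - g}{4} = \frac{5}{4} - \frac{- \frac{g x}{2} - g}{4} = \frac{5}{4} - \frac{- g - \frac{g x}{2}}{4} = \frac{5}{4} + \left(\frac{g}{4} + \frac{g x}{8}\right) = \frac{5}{4} + \frac{g}{4} + \frac{g x}{8}$)
$A{\left(D \right)} = 12 + 3 D^{2} + 36 D$ ($A{\left(D \right)} = 24 + 3 \left(\left(D^{2} + 12 D\right) - 4\right) = 24 + 3 \left(-4 + D^{2} + 12 D\right) = 24 + \left(-12 + 3 D^{2} + 36 D\right) = 12 + 3 D^{2} + 36 D$)
$-29 + 38 A{\left(o{\left(-2,f \right)} \right)} = -29 + 38 \left(12 + 3 \left(\frac{5}{4} + \frac{1}{4} \left(-2\right) + \frac{1}{8} \left(-2\right) 16\right)^{2} + 36 \left(\frac{5}{4} + \frac{1}{4} \left(-2\right) + \frac{1}{8} \left(-2\right) 16\right)\right) = -29 + 38 \left(12 + 3 \left(\frac{5}{4} - \frac{1}{2} - 4\right)^{2} + 36 \left(\frac{5}{4} - \frac{1}{2} - 4\right)\right) = -29 + 38 \left(12 + 3 \left(- \frac{13}{4}\right)^{2} + 36 \left(- \frac{13}{4}\right)\right) = -29 + 38 \left(12 + 3 \cdot \frac{169}{16} - 117\right) = -29 + 38 \left(12 + \frac{507}{16} - 117\right) = -29 + 38 \left(- \frac{1173}{16}\right) = -29 - \frac{22287}{8} = - \frac{22519}{8}$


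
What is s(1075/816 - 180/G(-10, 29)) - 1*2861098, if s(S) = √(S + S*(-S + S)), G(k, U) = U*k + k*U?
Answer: -2861098 + √56969601/5916 ≈ -2.8611e+6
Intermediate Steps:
G(k, U) = 2*U*k (G(k, U) = U*k + U*k = 2*U*k)
s(S) = √S (s(S) = √(S + S*0) = √(S + 0) = √S)
s(1075/816 - 180/G(-10, 29)) - 1*2861098 = √(1075/816 - 180/(2*29*(-10))) - 1*2861098 = √(1075*(1/816) - 180/(-580)) - 2861098 = √(1075/816 - 180*(-1/580)) - 2861098 = √(1075/816 + 9/29) - 2861098 = √(38519/23664) - 2861098 = √56969601/5916 - 2861098 = -2861098 + √56969601/5916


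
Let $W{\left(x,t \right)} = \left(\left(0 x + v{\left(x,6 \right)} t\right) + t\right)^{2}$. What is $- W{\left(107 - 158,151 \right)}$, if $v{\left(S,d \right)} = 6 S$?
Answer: $-2121063025$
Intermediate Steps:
$W{\left(x,t \right)} = \left(t + 6 t x\right)^{2}$ ($W{\left(x,t \right)} = \left(\left(0 x + 6 x t\right) + t\right)^{2} = \left(\left(0 + 6 t x\right) + t\right)^{2} = \left(6 t x + t\right)^{2} = \left(t + 6 t x\right)^{2}$)
$- W{\left(107 - 158,151 \right)} = - 151^{2} \left(1 + 6 \left(107 - 158\right)\right)^{2} = - 22801 \left(1 + 6 \left(-51\right)\right)^{2} = - 22801 \left(1 - 306\right)^{2} = - 22801 \left(-305\right)^{2} = - 22801 \cdot 93025 = \left(-1\right) 2121063025 = -2121063025$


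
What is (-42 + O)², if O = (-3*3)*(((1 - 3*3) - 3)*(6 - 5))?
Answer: 3249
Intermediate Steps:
O = 99 (O = -9*((1 - 9) - 3) = -9*(-8 - 3) = -(-99) = -9*(-11) = 99)
(-42 + O)² = (-42 + 99)² = 57² = 3249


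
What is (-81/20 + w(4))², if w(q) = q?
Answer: 1/400 ≈ 0.0025000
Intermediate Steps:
(-81/20 + w(4))² = (-81/20 + 4)² = (-1/20)² = 1/400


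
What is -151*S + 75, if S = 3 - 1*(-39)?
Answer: -6267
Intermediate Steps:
S = 42 (S = 3 + 39 = 42)
-151*S + 75 = -151*42 + 75 = -6342 + 75 = -6267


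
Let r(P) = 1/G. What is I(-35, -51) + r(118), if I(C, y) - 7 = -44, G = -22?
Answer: -815/22 ≈ -37.045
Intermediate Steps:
r(P) = -1/22 (r(P) = 1/(-22) = -1/22)
I(C, y) = -37 (I(C, y) = 7 - 44 = -37)
I(-35, -51) + r(118) = -37 - 1/22 = -815/22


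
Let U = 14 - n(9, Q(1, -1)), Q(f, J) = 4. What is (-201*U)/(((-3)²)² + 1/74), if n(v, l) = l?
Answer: -29748/1199 ≈ -24.811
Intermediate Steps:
U = 10 (U = 14 - 1*4 = 14 - 4 = 10)
(-201*U)/(((-3)²)² + 1/74) = (-201*10)/(((-3)²)² + 1/74) = -2010/(9² + 1/74) = -2010/(81 + 1/74) = -2010/5995/74 = -2010*74/5995 = -29748/1199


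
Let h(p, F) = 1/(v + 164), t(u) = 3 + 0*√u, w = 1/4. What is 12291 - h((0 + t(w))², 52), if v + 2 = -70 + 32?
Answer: 1524083/124 ≈ 12291.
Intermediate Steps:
v = -40 (v = -2 + (-70 + 32) = -2 - 38 = -40)
w = ¼ ≈ 0.25000
t(u) = 3 (t(u) = 3 + 0 = 3)
h(p, F) = 1/124 (h(p, F) = 1/(-40 + 164) = 1/124)
12291 - h((0 + t(w))², 52) = 12291 - 1*1/124 = 12291 - 1/124 = 1524083/124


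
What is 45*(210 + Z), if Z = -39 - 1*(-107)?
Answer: 12510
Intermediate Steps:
Z = 68 (Z = -39 + 107 = 68)
45*(210 + Z) = 45*(210 + 68) = 45*278 = 12510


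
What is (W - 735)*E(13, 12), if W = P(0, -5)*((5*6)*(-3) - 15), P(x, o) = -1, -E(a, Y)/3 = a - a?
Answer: 0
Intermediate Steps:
E(a, Y) = 0 (E(a, Y) = -3*(a - a) = -3*0 = 0)
W = 105 (W = -((5*6)*(-3) - 15) = -(30*(-3) - 15) = -(-90 - 15) = -1*(-105) = 105)
(W - 735)*E(13, 12) = (105 - 735)*0 = -630*0 = 0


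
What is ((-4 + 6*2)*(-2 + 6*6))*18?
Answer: 4896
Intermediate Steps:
((-4 + 6*2)*(-2 + 6*6))*18 = ((-4 + 12)*(-2 + 36))*18 = (8*34)*18 = 272*18 = 4896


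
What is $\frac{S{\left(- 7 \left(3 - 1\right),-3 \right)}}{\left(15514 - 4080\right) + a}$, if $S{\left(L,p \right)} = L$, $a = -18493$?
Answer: $\frac{14}{7059} \approx 0.0019833$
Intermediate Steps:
$\frac{S{\left(- 7 \left(3 - 1\right),-3 \right)}}{\left(15514 - 4080\right) + a} = \frac{\left(-7\right) \left(3 - 1\right)}{\left(15514 - 4080\right) - 18493} = \frac{\left(-7\right) 2}{11434 - 18493} = - \frac{14}{-7059} = \left(-14\right) \left(- \frac{1}{7059}\right) = \frac{14}{7059}$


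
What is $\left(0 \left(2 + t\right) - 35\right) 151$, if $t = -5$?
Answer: $-5285$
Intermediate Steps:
$\left(0 \left(2 + t\right) - 35\right) 151 = \left(0 \left(2 - 5\right) - 35\right) 151 = \left(0 \left(-3\right) - 35\right) 151 = \left(0 - 35\right) 151 = \left(-35\right) 151 = -5285$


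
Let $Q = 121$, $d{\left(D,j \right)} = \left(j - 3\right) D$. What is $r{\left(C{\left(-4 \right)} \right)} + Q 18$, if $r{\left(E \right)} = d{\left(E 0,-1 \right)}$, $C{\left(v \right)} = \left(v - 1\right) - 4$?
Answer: $2178$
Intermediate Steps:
$d{\left(D,j \right)} = D \left(-3 + j\right)$ ($d{\left(D,j \right)} = \left(-3 + j\right) D = D \left(-3 + j\right)$)
$C{\left(v \right)} = -5 + v$ ($C{\left(v \right)} = \left(-1 + v\right) - 4 = -5 + v$)
$r{\left(E \right)} = 0$ ($r{\left(E \right)} = E 0 \left(-3 - 1\right) = 0 \left(-4\right) = 0$)
$r{\left(C{\left(-4 \right)} \right)} + Q 18 = 0 + 121 \cdot 18 = 0 + 2178 = 2178$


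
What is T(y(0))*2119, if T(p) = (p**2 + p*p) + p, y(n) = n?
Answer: 0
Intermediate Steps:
T(p) = p + 2*p**2 (T(p) = (p**2 + p**2) + p = 2*p**2 + p = p + 2*p**2)
T(y(0))*2119 = (0*(1 + 2*0))*2119 = (0*(1 + 0))*2119 = (0*1)*2119 = 0*2119 = 0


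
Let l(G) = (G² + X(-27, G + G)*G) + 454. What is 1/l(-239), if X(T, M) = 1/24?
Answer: 24/1381561 ≈ 1.7372e-5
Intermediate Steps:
X(T, M) = 1/24
l(G) = 454 + G² + G/24 (l(G) = (G² + G/24) + 454 = 454 + G² + G/24)
1/l(-239) = 1/(454 + (-239)² + (1/24)*(-239)) = 1/(454 + 57121 - 239/24) = 1/(1381561/24) = 24/1381561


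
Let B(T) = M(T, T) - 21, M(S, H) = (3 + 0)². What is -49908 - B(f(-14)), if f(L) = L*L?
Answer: -49896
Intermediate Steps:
f(L) = L²
M(S, H) = 9 (M(S, H) = 3² = 9)
B(T) = -12 (B(T) = 9 - 21 = -12)
-49908 - B(f(-14)) = -49908 - 1*(-12) = -49908 + 12 = -49896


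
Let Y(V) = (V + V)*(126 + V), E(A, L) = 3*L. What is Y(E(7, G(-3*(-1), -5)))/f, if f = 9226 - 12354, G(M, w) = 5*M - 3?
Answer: -1458/391 ≈ -3.7289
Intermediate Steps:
G(M, w) = -3 + 5*M
Y(V) = 2*V*(126 + V) (Y(V) = (2*V)*(126 + V) = 2*V*(126 + V))
f = -3128
Y(E(7, G(-3*(-1), -5)))/f = (2*(3*(-3 + 5*(-3*(-1))))*(126 + 3*(-3 + 5*(-3*(-1)))))/(-3128) = (2*(3*(-3 + 5*3))*(126 + 3*(-3 + 5*3)))*(-1/3128) = (2*(3*(-3 + 15))*(126 + 3*(-3 + 15)))*(-1/3128) = (2*(3*12)*(126 + 3*12))*(-1/3128) = (2*36*(126 + 36))*(-1/3128) = (2*36*162)*(-1/3128) = 11664*(-1/3128) = -1458/391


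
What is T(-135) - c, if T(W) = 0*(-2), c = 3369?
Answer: -3369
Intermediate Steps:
T(W) = 0
T(-135) - c = 0 - 1*3369 = 0 - 3369 = -3369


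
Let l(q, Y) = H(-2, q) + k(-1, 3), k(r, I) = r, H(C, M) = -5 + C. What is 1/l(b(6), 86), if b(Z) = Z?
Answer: -1/8 ≈ -0.12500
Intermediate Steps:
l(q, Y) = -8 (l(q, Y) = (-5 - 2) - 1 = -7 - 1 = -8)
1/l(b(6), 86) = 1/(-8) = -1/8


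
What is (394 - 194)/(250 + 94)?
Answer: 25/43 ≈ 0.58140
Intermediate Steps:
(394 - 194)/(250 + 94) = 200/344 = (1/344)*200 = 25/43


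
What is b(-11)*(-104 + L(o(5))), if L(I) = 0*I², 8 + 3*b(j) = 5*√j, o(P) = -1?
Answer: 832/3 - 520*I*√11/3 ≈ 277.33 - 574.88*I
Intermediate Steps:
b(j) = -8/3 + 5*√j/3 (b(j) = -8/3 + (5*√j)/3 = -8/3 + 5*√j/3)
L(I) = 0
b(-11)*(-104 + L(o(5))) = (-8/3 + 5*√(-11)/3)*(-104 + 0) = (-8/3 + 5*(I*√11)/3)*(-104) = (-8/3 + 5*I*√11/3)*(-104) = 832/3 - 520*I*√11/3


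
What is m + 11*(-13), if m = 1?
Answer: -142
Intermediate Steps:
m + 11*(-13) = 1 + 11*(-13) = 1 - 143 = -142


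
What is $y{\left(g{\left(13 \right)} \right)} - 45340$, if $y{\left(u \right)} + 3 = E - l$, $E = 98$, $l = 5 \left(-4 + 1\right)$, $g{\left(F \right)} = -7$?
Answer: $-45230$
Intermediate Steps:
$l = -15$ ($l = 5 \left(-3\right) = -15$)
$y{\left(u \right)} = 110$ ($y{\left(u \right)} = -3 + \left(98 - -15\right) = -3 + \left(98 + 15\right) = -3 + 113 = 110$)
$y{\left(g{\left(13 \right)} \right)} - 45340 = 110 - 45340 = -45230$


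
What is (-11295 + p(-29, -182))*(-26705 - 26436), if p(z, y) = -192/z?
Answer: 17396397183/29 ≈ 5.9988e+8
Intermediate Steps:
(-11295 + p(-29, -182))*(-26705 - 26436) = (-11295 - 192/(-29))*(-26705 - 26436) = (-11295 - 192*(-1/29))*(-53141) = (-11295 + 192/29)*(-53141) = -327363/29*(-53141) = 17396397183/29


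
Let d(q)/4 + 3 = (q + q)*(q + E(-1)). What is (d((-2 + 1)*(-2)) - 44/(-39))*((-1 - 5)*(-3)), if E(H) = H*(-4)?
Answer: 19920/13 ≈ 1532.3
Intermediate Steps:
E(H) = -4*H
d(q) = -12 + 8*q*(4 + q) (d(q) = -12 + 4*((q + q)*(q - 4*(-1))) = -12 + 4*((2*q)*(q + 4)) = -12 + 4*((2*q)*(4 + q)) = -12 + 4*(2*q*(4 + q)) = -12 + 8*q*(4 + q))
(d((-2 + 1)*(-2)) - 44/(-39))*((-1 - 5)*(-3)) = ((-12 + 8*((-2 + 1)*(-2))² + 32*((-2 + 1)*(-2))) - 44/(-39))*((-1 - 5)*(-3)) = ((-12 + 8*(-1*(-2))² + 32*(-1*(-2))) - 44*(-1/39))*(-6*(-3)) = ((-12 + 8*2² + 32*2) + 44/39)*18 = ((-12 + 8*4 + 64) + 44/39)*18 = ((-12 + 32 + 64) + 44/39)*18 = (84 + 44/39)*18 = (3320/39)*18 = 19920/13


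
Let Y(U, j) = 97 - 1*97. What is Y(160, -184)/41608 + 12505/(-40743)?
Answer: -12505/40743 ≈ -0.30692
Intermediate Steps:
Y(U, j) = 0 (Y(U, j) = 97 - 97 = 0)
Y(160, -184)/41608 + 12505/(-40743) = 0/41608 + 12505/(-40743) = 0*(1/41608) + 12505*(-1/40743) = 0 - 12505/40743 = -12505/40743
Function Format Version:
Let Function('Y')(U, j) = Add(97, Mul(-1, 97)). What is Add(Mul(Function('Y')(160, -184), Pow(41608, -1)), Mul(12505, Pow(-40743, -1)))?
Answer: Rational(-12505, 40743) ≈ -0.30692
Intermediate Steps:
Function('Y')(U, j) = 0 (Function('Y')(U, j) = Add(97, -97) = 0)
Add(Mul(Function('Y')(160, -184), Pow(41608, -1)), Mul(12505, Pow(-40743, -1))) = Add(Mul(0, Pow(41608, -1)), Mul(12505, Pow(-40743, -1))) = Add(Mul(0, Rational(1, 41608)), Mul(12505, Rational(-1, 40743))) = Add(0, Rational(-12505, 40743)) = Rational(-12505, 40743)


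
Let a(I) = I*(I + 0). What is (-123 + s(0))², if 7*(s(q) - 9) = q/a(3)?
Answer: 12996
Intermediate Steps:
a(I) = I² (a(I) = I*I = I²)
s(q) = 9 + q/63 (s(q) = 9 + (q/(3²))/7 = 9 + (q/9)/7 = 9 + q/63)
(-123 + s(0))² = (-123 + (9 + (1/63)*0))² = (-123 + (9 + 0))² = (-123 + 9)² = (-114)² = 12996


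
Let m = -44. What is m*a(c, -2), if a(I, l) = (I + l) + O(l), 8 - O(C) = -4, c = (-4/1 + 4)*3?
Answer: -440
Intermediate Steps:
c = 0 (c = (-4*1 + 4)*3 = (-4 + 4)*3 = 0*3 = 0)
O(C) = 12 (O(C) = 8 - 1*(-4) = 8 + 4 = 12)
a(I, l) = 12 + I + l (a(I, l) = (I + l) + 12 = 12 + I + l)
m*a(c, -2) = -44*(12 + 0 - 2) = -44*10 = -440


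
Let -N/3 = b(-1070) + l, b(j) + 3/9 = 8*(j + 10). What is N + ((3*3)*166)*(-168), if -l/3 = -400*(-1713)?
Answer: 5941249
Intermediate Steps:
b(j) = 239/3 + 8*j (b(j) = -⅓ + 8*(j + 10) = -⅓ + 8*(10 + j) = -⅓ + (80 + 8*j) = 239/3 + 8*j)
l = -2055600 (l = -(-1200)*(-1713) = -3*685200 = -2055600)
N = 6192241 (N = -3*((239/3 + 8*(-1070)) - 2055600) = -3*((239/3 - 8560) - 2055600) = -3*(-25441/3 - 2055600) = -3*(-6192241/3) = 6192241)
N + ((3*3)*166)*(-168) = 6192241 + ((3*3)*166)*(-168) = 6192241 + (9*166)*(-168) = 6192241 + 1494*(-168) = 6192241 - 250992 = 5941249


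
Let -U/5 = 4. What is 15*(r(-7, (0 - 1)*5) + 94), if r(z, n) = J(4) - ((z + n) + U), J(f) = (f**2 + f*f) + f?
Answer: 2430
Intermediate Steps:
U = -20 (U = -5*4 = -20)
J(f) = f + 2*f**2 (J(f) = (f**2 + f**2) + f = 2*f**2 + f = f + 2*f**2)
r(z, n) = 56 - n - z (r(z, n) = 4*(1 + 2*4) - ((z + n) - 20) = 4*(1 + 8) - ((n + z) - 20) = 4*9 - (-20 + n + z) = 36 + (20 - n - z) = 56 - n - z)
15*(r(-7, (0 - 1)*5) + 94) = 15*((56 - (0 - 1)*5 - 1*(-7)) + 94) = 15*((56 - (-1)*5 + 7) + 94) = 15*((56 - 1*(-5) + 7) + 94) = 15*((56 + 5 + 7) + 94) = 15*(68 + 94) = 15*162 = 2430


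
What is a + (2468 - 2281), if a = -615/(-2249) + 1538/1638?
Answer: 2051327/10899 ≈ 188.21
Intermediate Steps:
a = 13214/10899 (a = -615*(-1/2249) + 1538*(1/1638) = 615/2249 + 769/819 = 13214/10899 ≈ 1.2124)
a + (2468 - 2281) = 13214/10899 + (2468 - 2281) = 13214/10899 + 187 = 2051327/10899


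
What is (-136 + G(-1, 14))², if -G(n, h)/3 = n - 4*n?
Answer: 21025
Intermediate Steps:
G(n, h) = 9*n (G(n, h) = -3*(n - 4*n) = -(-9)*n = 9*n)
(-136 + G(-1, 14))² = (-136 + 9*(-1))² = (-136 - 9)² = (-145)² = 21025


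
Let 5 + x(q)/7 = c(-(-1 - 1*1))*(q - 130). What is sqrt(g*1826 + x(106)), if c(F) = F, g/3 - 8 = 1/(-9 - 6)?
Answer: sqrt(1077195)/5 ≈ 207.58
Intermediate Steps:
g = 119/5 (g = 24 + 3/(-9 - 6) = 24 + 3/(-15) = 24 + 3*(-1/15) = 24 - 1/5 = 119/5 ≈ 23.800)
x(q) = -1855 + 14*q (x(q) = -35 + 7*((-(-1 - 1*1))*(q - 130)) = -35 + 7*((-(-1 - 1))*(-130 + q)) = -35 + 7*((-1*(-2))*(-130 + q)) = -35 + 7*(2*(-130 + q)) = -35 + 7*(-260 + 2*q) = -35 + (-1820 + 14*q) = -1855 + 14*q)
sqrt(g*1826 + x(106)) = sqrt((119/5)*1826 + (-1855 + 14*106)) = sqrt(217294/5 + (-1855 + 1484)) = sqrt(217294/5 - 371) = sqrt(215439/5) = sqrt(1077195)/5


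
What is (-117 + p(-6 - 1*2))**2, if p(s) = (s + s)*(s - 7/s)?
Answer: 9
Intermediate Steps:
p(s) = 2*s*(s - 7/s) (p(s) = (2*s)*(s - 7/s) = 2*s*(s - 7/s))
(-117 + p(-6 - 1*2))**2 = (-117 + (-14 + 2*(-6 - 1*2)**2))**2 = (-117 + (-14 + 2*(-6 - 2)**2))**2 = (-117 + (-14 + 2*(-8)**2))**2 = (-117 + (-14 + 2*64))**2 = (-117 + (-14 + 128))**2 = (-117 + 114)**2 = (-3)**2 = 9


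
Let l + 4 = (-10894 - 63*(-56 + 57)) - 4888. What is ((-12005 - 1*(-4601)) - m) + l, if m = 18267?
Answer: -41520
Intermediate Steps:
l = -15849 (l = -4 + ((-10894 - 63*(-56 + 57)) - 4888) = -4 + ((-10894 - 63*1) - 4888) = -4 + ((-10894 - 63) - 4888) = -4 + (-10957 - 4888) = -4 - 15845 = -15849)
((-12005 - 1*(-4601)) - m) + l = ((-12005 - 1*(-4601)) - 1*18267) - 15849 = ((-12005 + 4601) - 18267) - 15849 = (-7404 - 18267) - 15849 = -25671 - 15849 = -41520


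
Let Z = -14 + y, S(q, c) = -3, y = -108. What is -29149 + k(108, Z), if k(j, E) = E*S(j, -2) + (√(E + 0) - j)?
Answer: -28891 + I*√122 ≈ -28891.0 + 11.045*I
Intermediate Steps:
Z = -122 (Z = -14 - 108 = -122)
k(j, E) = √E - j - 3*E (k(j, E) = E*(-3) + (√(E + 0) - j) = -3*E + (√E - j) = √E - j - 3*E)
-29149 + k(108, Z) = -29149 + (√(-122) - 1*108 - 3*(-122)) = -29149 + (I*√122 - 108 + 366) = -29149 + (258 + I*√122) = -28891 + I*√122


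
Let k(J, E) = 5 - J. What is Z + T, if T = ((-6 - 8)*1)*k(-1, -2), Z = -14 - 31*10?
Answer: -408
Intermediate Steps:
Z = -324 (Z = -14 - 310 = -324)
T = -84 (T = ((-6 - 8)*1)*(5 - 1*(-1)) = (-14*1)*(5 + 1) = -14*6 = -84)
Z + T = -324 - 84 = -408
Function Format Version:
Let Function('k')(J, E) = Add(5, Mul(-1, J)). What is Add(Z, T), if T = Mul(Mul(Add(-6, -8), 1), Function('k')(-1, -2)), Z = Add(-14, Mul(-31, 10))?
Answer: -408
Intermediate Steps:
Z = -324 (Z = Add(-14, -310) = -324)
T = -84 (T = Mul(Mul(Add(-6, -8), 1), Add(5, Mul(-1, -1))) = Mul(Mul(-14, 1), Add(5, 1)) = Mul(-14, 6) = -84)
Add(Z, T) = Add(-324, -84) = -408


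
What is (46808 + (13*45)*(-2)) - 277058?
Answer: -231420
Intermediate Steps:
(46808 + (13*45)*(-2)) - 277058 = (46808 + 585*(-2)) - 277058 = (46808 - 1170) - 277058 = 45638 - 277058 = -231420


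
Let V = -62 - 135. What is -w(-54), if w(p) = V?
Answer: 197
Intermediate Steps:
V = -197
w(p) = -197
-w(-54) = -1*(-197) = 197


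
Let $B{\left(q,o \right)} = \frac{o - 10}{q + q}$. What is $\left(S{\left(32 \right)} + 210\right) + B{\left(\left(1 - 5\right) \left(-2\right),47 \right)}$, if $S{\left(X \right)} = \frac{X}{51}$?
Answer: $\frac{173759}{816} \approx 212.94$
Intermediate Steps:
$B{\left(q,o \right)} = \frac{-10 + o}{2 q}$
$S{\left(X \right)} = \frac{X}{51}$ ($S{\left(X \right)} = X \frac{1}{51} = \frac{X}{51}$)
$\left(S{\left(32 \right)} + 210\right) + B{\left(\left(1 - 5\right) \left(-2\right),47 \right)} = \left(\frac{1}{51} \cdot 32 + 210\right) + \frac{-10 + 47}{2 \left(1 - 5\right) \left(-2\right)} = \left(\frac{32}{51} + 210\right) + \frac{1}{2} \frac{1}{\left(-4\right) \left(-2\right)} 37 = \frac{10742}{51} + \frac{1}{2} \cdot \frac{1}{8} \cdot 37 = \frac{10742}{51} + \frac{37}{16} = \frac{173759}{816}$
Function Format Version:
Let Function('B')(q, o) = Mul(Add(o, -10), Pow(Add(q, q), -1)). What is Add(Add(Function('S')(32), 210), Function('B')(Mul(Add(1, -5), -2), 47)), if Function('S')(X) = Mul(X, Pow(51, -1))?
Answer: Rational(173759, 816) ≈ 212.94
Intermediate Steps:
Function('B')(q, o) = Mul(Rational(1, 2), Pow(q, -1), Add(-10, o)) (Function('B')(q, o) = Mul(Add(-10, o), Pow(Mul(2, q), -1)) = Mul(Add(-10, o), Mul(Rational(1, 2), Pow(q, -1))) = Mul(Rational(1, 2), Pow(q, -1), Add(-10, o)))
Function('S')(X) = Mul(Rational(1, 51), X) (Function('S')(X) = Mul(X, Rational(1, 51)) = Mul(Rational(1, 51), X))
Add(Add(Function('S')(32), 210), Function('B')(Mul(Add(1, -5), -2), 47)) = Add(Add(Mul(Rational(1, 51), 32), 210), Mul(Rational(1, 2), Pow(Mul(Add(1, -5), -2), -1), Add(-10, 47))) = Add(Add(Rational(32, 51), 210), Mul(Rational(1, 2), Pow(Mul(-4, -2), -1), 37)) = Add(Rational(10742, 51), Mul(Rational(1, 2), Pow(8, -1), 37)) = Add(Rational(10742, 51), Mul(Rational(1, 2), Rational(1, 8), 37)) = Add(Rational(10742, 51), Rational(37, 16)) = Rational(173759, 816)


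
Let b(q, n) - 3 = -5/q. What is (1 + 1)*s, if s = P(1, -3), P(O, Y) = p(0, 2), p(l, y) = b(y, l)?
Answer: 1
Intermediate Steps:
b(q, n) = 3 - 5/q
p(l, y) = 3 - 5/y
P(O, Y) = ½ (P(O, Y) = 3 - 5/2 = ½)
s = ½ ≈ 0.50000
(1 + 1)*s = (1 + 1)*(½) = 2*(½) = 1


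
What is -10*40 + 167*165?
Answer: 27155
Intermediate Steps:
-10*40 + 167*165 = -400 + 27555 = 27155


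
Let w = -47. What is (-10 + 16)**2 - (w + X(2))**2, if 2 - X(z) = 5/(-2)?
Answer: -7081/4 ≈ -1770.3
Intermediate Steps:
X(z) = 9/2 (X(z) = 2 - 5/(-2) = 2 - 5*(-1)/2 = 2 - 1*(-5/2) = 2 + 5/2 = 9/2)
(-10 + 16)**2 - (w + X(2))**2 = (-10 + 16)**2 - (-47 + 9/2)**2 = 6**2 - (-85/2)**2 = 36 - 1*7225/4 = 36 - 7225/4 = -7081/4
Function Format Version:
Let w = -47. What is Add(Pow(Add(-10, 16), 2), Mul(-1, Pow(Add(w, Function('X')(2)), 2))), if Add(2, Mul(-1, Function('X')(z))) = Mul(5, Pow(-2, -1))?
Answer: Rational(-7081, 4) ≈ -1770.3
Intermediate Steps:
Function('X')(z) = Rational(9, 2) (Function('X')(z) = Add(2, Mul(-1, Mul(5, Pow(-2, -1)))) = Add(2, Mul(-1, Mul(5, Rational(-1, 2)))) = Add(2, Mul(-1, Rational(-5, 2))) = Add(2, Rational(5, 2)) = Rational(9, 2))
Add(Pow(Add(-10, 16), 2), Mul(-1, Pow(Add(w, Function('X')(2)), 2))) = Add(Pow(Add(-10, 16), 2), Mul(-1, Pow(Add(-47, Rational(9, 2)), 2))) = Add(Pow(6, 2), Mul(-1, Pow(Rational(-85, 2), 2))) = Add(36, Mul(-1, Rational(7225, 4))) = Add(36, Rational(-7225, 4)) = Rational(-7081, 4)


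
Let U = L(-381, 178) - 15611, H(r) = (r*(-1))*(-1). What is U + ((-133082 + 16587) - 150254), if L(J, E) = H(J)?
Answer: -282741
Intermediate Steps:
H(r) = r (H(r) = -r*(-1) = r)
L(J, E) = J
U = -15992 (U = -381 - 15611 = -15992)
U + ((-133082 + 16587) - 150254) = -15992 + ((-133082 + 16587) - 150254) = -15992 + (-116495 - 150254) = -15992 - 266749 = -282741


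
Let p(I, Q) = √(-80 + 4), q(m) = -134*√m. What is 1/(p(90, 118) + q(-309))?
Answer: -I/(-134*√309 + 2*√19) ≈ 0.00042611*I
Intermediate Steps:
p(I, Q) = 2*I*√19 (p(I, Q) = √(-76) = 2*I*√19)
1/(p(90, 118) + q(-309)) = 1/(2*I*√19 - 134*I*√309) = 1/(-134*I*√309 + 2*I*√19)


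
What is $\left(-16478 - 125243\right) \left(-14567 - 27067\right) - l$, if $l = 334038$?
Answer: $5900078076$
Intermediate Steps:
$\left(-16478 - 125243\right) \left(-14567 - 27067\right) - l = \left(-16478 - 125243\right) \left(-14567 - 27067\right) - 334038 = \left(-141721\right) \left(-41634\right) - 334038 = 5900412114 - 334038 = 5900078076$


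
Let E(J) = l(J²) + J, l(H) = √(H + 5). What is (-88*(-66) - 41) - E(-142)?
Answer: 5909 - 9*√249 ≈ 5767.0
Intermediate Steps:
l(H) = √(5 + H)
E(J) = J + √(5 + J²) (E(J) = √(5 + J²) + J = J + √(5 + J²))
(-88*(-66) - 41) - E(-142) = (-88*(-66) - 41) - (-142 + √(5 + (-142)²)) = (5808 - 41) - (-142 + √(5 + 20164)) = 5767 - (-142 + √20169) = 5767 - (-142 + 9*√249) = 5767 + (142 - 9*√249) = 5909 - 9*√249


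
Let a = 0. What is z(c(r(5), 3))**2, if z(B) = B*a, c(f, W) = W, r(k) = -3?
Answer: 0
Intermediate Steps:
z(B) = 0 (z(B) = B*0 = 0)
z(c(r(5), 3))**2 = 0**2 = 0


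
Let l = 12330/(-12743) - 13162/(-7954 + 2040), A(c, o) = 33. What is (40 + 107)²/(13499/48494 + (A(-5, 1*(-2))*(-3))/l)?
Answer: -7096106747131794/25751900849797 ≈ -275.56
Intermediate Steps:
l = 47401873/37681051 (l = 12330*(-1/12743) - 13162/(-5914) = -12330/12743 - 13162*(-1/5914) = -12330/12743 + 6581/2957 = 47401873/37681051 ≈ 1.2580)
(40 + 107)²/(13499/48494 + (A(-5, 1*(-2))*(-3))/l) = (40 + 107)²/(13499/48494 + (33*(-3))/(47401873/37681051)) = 147²/(13499*(1/48494) - 99*37681051/47401873) = 21609/(13499/48494 - 3730424049/47401873) = 21609/(-180263305948579/2298706429262) = 21609*(-2298706429262/180263305948579) = -7096106747131794/25751900849797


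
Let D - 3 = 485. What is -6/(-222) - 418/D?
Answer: -7489/9028 ≈ -0.82953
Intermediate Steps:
D = 488 (D = 3 + 485 = 488)
-6/(-222) - 418/D = -6/(-222) - 418/488 = -6*(-1/222) - 418*1/488 = 1/37 - 209/244 = -7489/9028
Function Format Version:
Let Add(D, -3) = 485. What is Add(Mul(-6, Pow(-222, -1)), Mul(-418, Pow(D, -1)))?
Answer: Rational(-7489, 9028) ≈ -0.82953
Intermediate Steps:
D = 488 (D = Add(3, 485) = 488)
Add(Mul(-6, Pow(-222, -1)), Mul(-418, Pow(D, -1))) = Add(Mul(-6, Pow(-222, -1)), Mul(-418, Pow(488, -1))) = Add(Mul(-6, Rational(-1, 222)), Mul(-418, Rational(1, 488))) = Add(Rational(1, 37), Rational(-209, 244)) = Rational(-7489, 9028)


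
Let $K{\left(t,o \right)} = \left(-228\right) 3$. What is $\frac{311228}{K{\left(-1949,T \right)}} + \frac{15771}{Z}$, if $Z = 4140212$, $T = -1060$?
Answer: $- \frac{322134778243}{707976252} \approx -455.01$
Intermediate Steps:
$K{\left(t,o \right)} = -684$
$\frac{311228}{K{\left(-1949,T \right)}} + \frac{15771}{Z} = \frac{311228}{-684} + \frac{15771}{4140212} = 311228 \left(- \frac{1}{684}\right) + 15771 \cdot \frac{1}{4140212} = - \frac{77807}{171} + \frac{15771}{4140212} = - \frac{322134778243}{707976252}$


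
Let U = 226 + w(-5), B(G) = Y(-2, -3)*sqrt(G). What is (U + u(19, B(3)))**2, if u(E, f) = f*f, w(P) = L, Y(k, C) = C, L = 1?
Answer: 64516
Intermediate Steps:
w(P) = 1
B(G) = -3*sqrt(G)
u(E, f) = f**2
U = 227 (U = 226 + 1 = 227)
(U + u(19, B(3)))**2 = (227 + (-3*sqrt(3))**2)**2 = (227 + 27)**2 = 254**2 = 64516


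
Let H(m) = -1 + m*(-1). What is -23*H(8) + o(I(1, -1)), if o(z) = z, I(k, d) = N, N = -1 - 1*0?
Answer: 206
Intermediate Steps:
H(m) = -1 - m
N = -1 (N = -1 + 0 = -1)
I(k, d) = -1
-23*H(8) + o(I(1, -1)) = -23*(-1 - 1*8) - 1 = -23*(-1 - 8) - 1 = -23*(-9) - 1 = 207 - 1 = 206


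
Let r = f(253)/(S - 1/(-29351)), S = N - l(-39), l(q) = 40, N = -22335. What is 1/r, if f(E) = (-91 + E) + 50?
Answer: -164182156/1555603 ≈ -105.54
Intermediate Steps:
S = -22375 (S = -22335 - 1*40 = -22335 - 40 = -22375)
f(E) = -41 + E
r = -1555603/164182156 (r = (-41 + 253)/(-22375 - 1/(-29351)) = 212/(-22375 - 1*(-1/29351)) = 212/(-22375 + 1/29351) = 212/(-656728624/29351) = 212*(-29351/656728624) = -1555603/164182156 ≈ -0.0094749)
1/r = 1/(-1555603/164182156) = -164182156/1555603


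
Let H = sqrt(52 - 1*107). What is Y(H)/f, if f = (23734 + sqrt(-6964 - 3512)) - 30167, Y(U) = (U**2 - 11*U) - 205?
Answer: 334516/8278793 - 66*sqrt(16005)/41393965 + 312*I*sqrt(291)/8278793 + 70763*I*sqrt(55)/41393965 ≈ 0.040205 + 0.013321*I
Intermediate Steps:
H = I*sqrt(55) (H = sqrt(52 - 107) = sqrt(-55) = I*sqrt(55) ≈ 7.4162*I)
Y(U) = -205 + U**2 - 11*U
f = -6433 + 6*I*sqrt(291) (f = (23734 + sqrt(-10476)) - 30167 = (23734 + 6*I*sqrt(291)) - 30167 = -6433 + 6*I*sqrt(291) ≈ -6433.0 + 102.35*I)
Y(H)/f = (-205 + (I*sqrt(55))**2 - 11*I*sqrt(55))/(-6433 + 6*I*sqrt(291)) = (-205 - 55 - 11*I*sqrt(55))/(-6433 + 6*I*sqrt(291)) = (-260 - 11*I*sqrt(55))/(-6433 + 6*I*sqrt(291))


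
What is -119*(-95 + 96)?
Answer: -119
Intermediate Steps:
-119*(-95 + 96) = -119*1 = -119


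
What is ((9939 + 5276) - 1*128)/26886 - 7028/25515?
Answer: 9332857/32666490 ≈ 0.28570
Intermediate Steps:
((9939 + 5276) - 1*128)/26886 - 7028/25515 = (15215 - 128)*(1/26886) - 7028*1/25515 = 15087*(1/26886) - 1004/3645 = 5029/8962 - 1004/3645 = 9332857/32666490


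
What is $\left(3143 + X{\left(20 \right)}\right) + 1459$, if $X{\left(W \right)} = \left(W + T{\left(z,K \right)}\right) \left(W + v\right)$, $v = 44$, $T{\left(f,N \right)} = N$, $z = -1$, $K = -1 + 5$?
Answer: $6138$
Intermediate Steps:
$K = 4$
$X{\left(W \right)} = \left(4 + W\right) \left(44 + W\right)$ ($X{\left(W \right)} = \left(W + 4\right) \left(W + 44\right) = \left(4 + W\right) \left(44 + W\right)$)
$\left(3143 + X{\left(20 \right)}\right) + 1459 = \left(3143 + \left(176 + 20^{2} + 48 \cdot 20\right)\right) + 1459 = \left(3143 + \left(176 + 400 + 960\right)\right) + 1459 = \left(3143 + 1536\right) + 1459 = 4679 + 1459 = 6138$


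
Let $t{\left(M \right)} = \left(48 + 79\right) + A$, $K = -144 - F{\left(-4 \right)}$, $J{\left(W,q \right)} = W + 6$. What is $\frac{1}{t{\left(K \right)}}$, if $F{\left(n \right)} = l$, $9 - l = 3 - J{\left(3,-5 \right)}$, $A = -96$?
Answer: $\frac{1}{31} \approx 0.032258$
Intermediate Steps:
$J{\left(W,q \right)} = 6 + W$
$l = 15$ ($l = 9 - \left(3 - \left(6 + 3\right)\right) = 9 - \left(3 - 9\right) = 9 - -6 = 9 + 6 = 15$)
$F{\left(n \right)} = 15$
$K = -159$ ($K = -144 - 15 = -159$)
$t{\left(M \right)} = 31$ ($t{\left(M \right)} = \left(48 + 79\right) - 96 = 127 - 96 = 31$)
$\frac{1}{t{\left(K \right)}} = \frac{1}{31}$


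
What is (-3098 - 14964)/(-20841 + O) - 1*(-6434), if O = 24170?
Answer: 21400724/3329 ≈ 6428.6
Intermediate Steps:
(-3098 - 14964)/(-20841 + O) - 1*(-6434) = (-3098 - 14964)/(-20841 + 24170) - 1*(-6434) = -18062/3329 + 6434 = 21400724/3329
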